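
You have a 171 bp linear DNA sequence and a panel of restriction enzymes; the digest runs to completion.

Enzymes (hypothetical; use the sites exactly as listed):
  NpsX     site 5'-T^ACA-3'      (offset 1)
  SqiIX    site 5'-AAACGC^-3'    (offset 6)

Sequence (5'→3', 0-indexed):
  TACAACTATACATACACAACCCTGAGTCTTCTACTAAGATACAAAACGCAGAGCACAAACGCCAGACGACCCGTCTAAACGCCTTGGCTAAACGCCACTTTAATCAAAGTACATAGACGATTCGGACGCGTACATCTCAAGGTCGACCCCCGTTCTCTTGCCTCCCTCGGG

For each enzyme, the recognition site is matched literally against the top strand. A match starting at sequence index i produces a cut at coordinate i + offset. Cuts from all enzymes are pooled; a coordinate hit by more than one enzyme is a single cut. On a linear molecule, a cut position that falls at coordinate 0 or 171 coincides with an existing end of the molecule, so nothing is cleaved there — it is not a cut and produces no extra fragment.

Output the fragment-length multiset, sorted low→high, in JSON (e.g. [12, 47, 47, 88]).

[1,4,8,9,13,13,15,20,21,27,40]

Per-enzyme occurrences:
  NpsX TACA/1: at [0, 8, 12, 39, 109, 130] ⇒ [1, 9, 13, 40, 110, 131]
  SqiIX AAACGC/6: at [43, 56, 76, 89] ⇒ [49, 62, 82, 95]

Pooled cuts: [1, 9, 13, 40, 49, 62, 82, 95, 110, 131]

Fragments:
  [0,1): 1 bp
  [1,9): 8 bp
  [9,13): 4 bp
  [13,40): 27 bp
  [40,49): 9 bp
  [49,62): 13 bp
  [62,82): 20 bp
  [82,95): 13 bp
  [95,110): 15 bp
  [110,131): 21 bp
  [131,171): 40 bp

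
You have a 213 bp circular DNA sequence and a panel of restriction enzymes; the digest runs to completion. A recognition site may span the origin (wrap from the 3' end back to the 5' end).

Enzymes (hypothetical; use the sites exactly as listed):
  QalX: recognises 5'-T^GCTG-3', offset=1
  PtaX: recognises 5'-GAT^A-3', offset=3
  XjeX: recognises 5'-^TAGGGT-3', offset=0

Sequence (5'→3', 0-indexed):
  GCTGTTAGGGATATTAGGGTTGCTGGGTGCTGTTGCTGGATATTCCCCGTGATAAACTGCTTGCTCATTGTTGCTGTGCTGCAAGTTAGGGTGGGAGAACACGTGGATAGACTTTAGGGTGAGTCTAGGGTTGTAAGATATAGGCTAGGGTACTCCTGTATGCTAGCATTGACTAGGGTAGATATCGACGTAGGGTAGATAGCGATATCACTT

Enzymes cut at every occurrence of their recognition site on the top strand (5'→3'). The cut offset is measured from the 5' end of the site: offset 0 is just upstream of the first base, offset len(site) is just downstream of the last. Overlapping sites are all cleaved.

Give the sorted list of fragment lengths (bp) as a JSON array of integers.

Scan for sites:
  QalX (TGCTG, off=1): starts [20, 27, 33, 71, 76, 212] → cuts [0, 21, 28, 34, 72, 77]
  PtaX (GATA, off=3): starts [9, 38, 50, 105, 136, 180, 197, 203] → cuts [12, 41, 53, 108, 139, 183, 200, 206]
  XjeX (TAGGGT, off=0): starts [14, 86, 114, 125, 145, 173, 190] → cuts [14, 86, 114, 125, 145, 173, 190]

All cut coordinates (distinct, sorted): [0, 12, 14, 21, 28, 34, 41, 53, 72, 77, 86, 108, 114, 125, 139, 145, 173, 183, 190, 200, 206]

Fragment lengths:
  0→12: 12 bp
  12→14: 2 bp
  14→21: 7 bp
  21→28: 7 bp
  28→34: 6 bp
  34→41: 7 bp
  41→53: 12 bp
  53→72: 19 bp
  72→77: 5 bp
  77→86: 9 bp
  86→108: 22 bp
  108→114: 6 bp
  114→125: 11 bp
  125→139: 14 bp
  139→145: 6 bp
  145→173: 28 bp
  173→183: 10 bp
  183→190: 7 bp
  190→200: 10 bp
  200→206: 6 bp
  206→0 (wrap): 213-206+0 = 7 bp

[2,5,6,6,6,6,7,7,7,7,7,9,10,10,11,12,12,14,19,22,28]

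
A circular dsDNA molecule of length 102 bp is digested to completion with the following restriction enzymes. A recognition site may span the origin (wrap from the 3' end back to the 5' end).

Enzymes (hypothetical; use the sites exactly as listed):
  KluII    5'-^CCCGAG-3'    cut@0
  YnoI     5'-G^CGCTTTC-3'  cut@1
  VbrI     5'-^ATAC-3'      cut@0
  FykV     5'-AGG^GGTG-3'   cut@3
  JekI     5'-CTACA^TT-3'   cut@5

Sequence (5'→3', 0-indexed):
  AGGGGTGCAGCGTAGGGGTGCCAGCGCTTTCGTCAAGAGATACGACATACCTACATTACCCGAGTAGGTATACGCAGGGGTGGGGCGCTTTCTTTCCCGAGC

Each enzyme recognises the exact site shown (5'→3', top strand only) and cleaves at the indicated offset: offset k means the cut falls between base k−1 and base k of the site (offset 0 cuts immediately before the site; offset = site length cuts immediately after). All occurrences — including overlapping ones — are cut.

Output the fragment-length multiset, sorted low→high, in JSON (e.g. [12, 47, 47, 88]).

Per-enzyme occurrences:
  KluII CCCGAG/0: at [58, 95] ⇒ [58, 95]
  YnoI GCGCTTTC/1: at [23, 84] ⇒ [24, 85]
  VbrI ATAC/0: at [39, 46, 69] ⇒ [39, 46, 69]
  FykV AGGGGTG/3: at [0, 13, 75] ⇒ [3, 16, 78]
  JekI CTACATT/5: at [50] ⇒ [55]

Pooled cuts: [3, 16, 24, 39, 46, 55, 58, 69, 78, 85, 95]

Fragment lengths:
  3→16: 13 bp
  16→24: 8 bp
  24→39: 15 bp
  39→46: 7 bp
  46→55: 9 bp
  55→58: 3 bp
  58→69: 11 bp
  69→78: 9 bp
  78→85: 7 bp
  85→95: 10 bp
  95→3 (wrap): 102-95+3 = 10 bp

[3,7,7,8,9,9,10,10,11,13,15]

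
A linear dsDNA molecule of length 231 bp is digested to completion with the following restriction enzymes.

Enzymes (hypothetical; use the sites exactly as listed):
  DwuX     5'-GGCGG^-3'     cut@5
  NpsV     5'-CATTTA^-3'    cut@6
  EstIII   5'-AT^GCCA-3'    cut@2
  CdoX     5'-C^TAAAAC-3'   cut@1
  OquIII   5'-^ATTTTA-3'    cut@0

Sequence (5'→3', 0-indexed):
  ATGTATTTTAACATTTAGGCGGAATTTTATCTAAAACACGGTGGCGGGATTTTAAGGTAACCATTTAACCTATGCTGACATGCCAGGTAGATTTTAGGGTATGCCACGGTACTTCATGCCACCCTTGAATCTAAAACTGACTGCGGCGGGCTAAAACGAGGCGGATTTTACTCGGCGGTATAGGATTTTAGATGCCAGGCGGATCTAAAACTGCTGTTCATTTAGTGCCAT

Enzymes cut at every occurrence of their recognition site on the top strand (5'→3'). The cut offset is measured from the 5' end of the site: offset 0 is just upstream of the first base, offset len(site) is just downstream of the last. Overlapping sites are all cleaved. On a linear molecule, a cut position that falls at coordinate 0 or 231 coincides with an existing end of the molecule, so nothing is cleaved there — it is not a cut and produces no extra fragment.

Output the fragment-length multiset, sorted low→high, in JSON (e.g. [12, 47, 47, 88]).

Scan for sites:
  DwuX (GGCGG, off=5): starts [17, 42, 144, 159, 173, 197] → cuts [22, 47, 149, 164, 178, 202]
  NpsV (CATTTA, off=6): starts [11, 61, 218] → cuts [17, 67, 224]
  EstIII (ATGCCA, off=2): starts [79, 100, 115, 191] → cuts [81, 102, 117, 193]
  CdoX (CTAAAAC, off=1): starts [30, 130, 150, 204] → cuts [31, 131, 151, 205]
  OquIII (ATTTTA, off=0): starts [4, 23, 48, 90, 164, 184] → cuts [4, 23, 48, 90, 164, 184]

Pooled cuts: [4, 17, 22, 23, 31, 47, 48, 67, 81, 90, 102, 117, 131, 149, 151, 164, 178, 184, 193, 202, 205, 224]

Fragment lengths:
  [0,4): 4 bp
  [4,17): 13 bp
  [17,22): 5 bp
  [22,23): 1 bp
  [23,31): 8 bp
  [31,47): 16 bp
  [47,48): 1 bp
  [48,67): 19 bp
  [67,81): 14 bp
  [81,90): 9 bp
  [90,102): 12 bp
  [102,117): 15 bp
  [117,131): 14 bp
  [131,149): 18 bp
  [149,151): 2 bp
  [151,164): 13 bp
  [164,178): 14 bp
  [178,184): 6 bp
  [184,193): 9 bp
  [193,202): 9 bp
  [202,205): 3 bp
  [205,224): 19 bp
  [224,231): 7 bp

[1,1,2,3,4,5,6,7,8,9,9,9,12,13,13,14,14,14,15,16,18,19,19]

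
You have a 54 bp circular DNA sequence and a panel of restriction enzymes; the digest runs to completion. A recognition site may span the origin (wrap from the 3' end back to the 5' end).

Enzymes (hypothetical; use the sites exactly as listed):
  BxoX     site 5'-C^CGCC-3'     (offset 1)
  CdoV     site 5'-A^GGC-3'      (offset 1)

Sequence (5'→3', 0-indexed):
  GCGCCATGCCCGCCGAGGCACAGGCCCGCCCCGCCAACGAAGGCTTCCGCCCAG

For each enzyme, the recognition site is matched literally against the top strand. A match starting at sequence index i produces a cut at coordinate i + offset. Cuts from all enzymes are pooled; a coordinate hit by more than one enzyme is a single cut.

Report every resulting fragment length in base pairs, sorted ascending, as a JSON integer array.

Site scan:
  BxoX CCGCC/1: at [9, 25, 30, 46] ⇒ [10, 26, 31, 47]
  CdoV AGGC/1: at [15, 21, 40, 52] ⇒ [16, 22, 41, 53]

Pooled cuts: [10, 16, 22, 26, 31, 41, 47, 53]

Fragment lengths:
  10→16: 6 bp
  16→22: 6 bp
  22→26: 4 bp
  26→31: 5 bp
  31→41: 10 bp
  41→47: 6 bp
  47→53: 6 bp
  53→10 (wrap): 54-53+10 = 11 bp

[4,5,6,6,6,6,10,11]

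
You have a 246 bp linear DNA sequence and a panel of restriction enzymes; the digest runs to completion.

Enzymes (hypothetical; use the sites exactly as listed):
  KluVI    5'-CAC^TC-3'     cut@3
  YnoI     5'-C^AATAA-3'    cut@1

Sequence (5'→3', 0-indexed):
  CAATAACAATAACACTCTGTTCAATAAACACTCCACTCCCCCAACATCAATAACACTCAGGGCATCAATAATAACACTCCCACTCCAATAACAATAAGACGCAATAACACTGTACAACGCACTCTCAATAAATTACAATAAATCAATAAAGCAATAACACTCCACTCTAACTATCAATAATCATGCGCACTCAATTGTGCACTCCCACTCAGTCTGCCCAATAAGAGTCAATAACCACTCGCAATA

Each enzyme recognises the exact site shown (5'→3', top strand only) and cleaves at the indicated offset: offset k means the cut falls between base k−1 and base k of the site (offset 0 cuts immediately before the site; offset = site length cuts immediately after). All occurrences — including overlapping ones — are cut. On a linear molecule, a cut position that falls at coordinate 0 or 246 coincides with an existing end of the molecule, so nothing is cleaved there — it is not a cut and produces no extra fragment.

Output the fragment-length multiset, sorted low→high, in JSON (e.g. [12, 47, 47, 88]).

Site scan:
  KluVI (CACTC, off=3): starts [12, 28, 33, 53, 74, 80, 119, 157, 162, 187, 199, 205, 235] → cuts [15, 31, 36, 56, 77, 83, 122, 160, 165, 190, 202, 208, 238]
  YnoI (CAATAA, off=1): starts [0, 6, 21, 47, 65, 85, 91, 101, 125, 135, 143, 151, 174, 218, 228] → cuts [1, 7, 22, 48, 66, 86, 92, 102, 126, 136, 144, 152, 175, 219, 229]

All cut coordinates (distinct, sorted): [1, 7, 15, 22, 31, 36, 48, 56, 66, 77, 83, 86, 92, 102, 122, 126, 136, 144, 152, 160, 165, 175, 190, 202, 208, 219, 229, 238]

Fragments:
  [0,1): 1 bp
  [1,7): 6 bp
  [7,15): 8 bp
  [15,22): 7 bp
  [22,31): 9 bp
  [31,36): 5 bp
  [36,48): 12 bp
  [48,56): 8 bp
  [56,66): 10 bp
  [66,77): 11 bp
  [77,83): 6 bp
  [83,86): 3 bp
  [86,92): 6 bp
  [92,102): 10 bp
  [102,122): 20 bp
  [122,126): 4 bp
  [126,136): 10 bp
  [136,144): 8 bp
  [144,152): 8 bp
  [152,160): 8 bp
  [160,165): 5 bp
  [165,175): 10 bp
  [175,190): 15 bp
  [190,202): 12 bp
  [202,208): 6 bp
  [208,219): 11 bp
  [219,229): 10 bp
  [229,238): 9 bp
  [238,246): 8 bp

[1,3,4,5,5,6,6,6,6,7,8,8,8,8,8,8,9,9,10,10,10,10,10,11,11,12,12,15,20]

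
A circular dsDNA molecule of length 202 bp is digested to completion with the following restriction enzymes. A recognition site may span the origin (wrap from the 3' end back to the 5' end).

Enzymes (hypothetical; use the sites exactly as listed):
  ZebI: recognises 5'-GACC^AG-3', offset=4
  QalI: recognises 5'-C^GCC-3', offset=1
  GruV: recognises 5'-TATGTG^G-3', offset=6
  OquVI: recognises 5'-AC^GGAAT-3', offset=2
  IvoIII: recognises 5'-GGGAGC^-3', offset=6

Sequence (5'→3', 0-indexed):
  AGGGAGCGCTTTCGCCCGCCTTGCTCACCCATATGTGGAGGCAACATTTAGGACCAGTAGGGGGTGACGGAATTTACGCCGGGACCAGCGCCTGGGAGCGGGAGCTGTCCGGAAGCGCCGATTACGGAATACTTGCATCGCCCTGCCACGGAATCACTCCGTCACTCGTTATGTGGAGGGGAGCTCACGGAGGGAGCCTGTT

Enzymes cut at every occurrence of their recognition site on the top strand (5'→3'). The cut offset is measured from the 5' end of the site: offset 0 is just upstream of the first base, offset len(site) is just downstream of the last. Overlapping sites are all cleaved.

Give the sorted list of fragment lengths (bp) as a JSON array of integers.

Site scan:
  ZebI (GACCAG, off=4): starts [51, 82] → cuts [55, 86]
  QalI (CGCC, off=1): starts [12, 16, 76, 88, 115, 138] → cuts [13, 17, 77, 89, 116, 139]
  GruV (TATGTGG, off=6): starts [31, 169] → cuts [37, 175]
  OquVI (ACGGAAT, off=2): starts [66, 123, 147] → cuts [68, 125, 149]
  IvoIII (GGGAGC, off=6): starts [1, 93, 99, 178, 191] → cuts [7, 99, 105, 184, 197]

All cut coordinates (distinct, sorted): [7, 13, 17, 37, 55, 68, 77, 86, 89, 99, 105, 116, 125, 139, 149, 175, 184, 197]

Fragment lengths:
  7→13: 6 bp
  13→17: 4 bp
  17→37: 20 bp
  37→55: 18 bp
  55→68: 13 bp
  68→77: 9 bp
  77→86: 9 bp
  86→89: 3 bp
  89→99: 10 bp
  99→105: 6 bp
  105→116: 11 bp
  116→125: 9 bp
  125→139: 14 bp
  139→149: 10 bp
  149→175: 26 bp
  175→184: 9 bp
  184→197: 13 bp
  197→7 (wrap): 202-197+7 = 12 bp

[3,4,6,6,9,9,9,9,10,10,11,12,13,13,14,18,20,26]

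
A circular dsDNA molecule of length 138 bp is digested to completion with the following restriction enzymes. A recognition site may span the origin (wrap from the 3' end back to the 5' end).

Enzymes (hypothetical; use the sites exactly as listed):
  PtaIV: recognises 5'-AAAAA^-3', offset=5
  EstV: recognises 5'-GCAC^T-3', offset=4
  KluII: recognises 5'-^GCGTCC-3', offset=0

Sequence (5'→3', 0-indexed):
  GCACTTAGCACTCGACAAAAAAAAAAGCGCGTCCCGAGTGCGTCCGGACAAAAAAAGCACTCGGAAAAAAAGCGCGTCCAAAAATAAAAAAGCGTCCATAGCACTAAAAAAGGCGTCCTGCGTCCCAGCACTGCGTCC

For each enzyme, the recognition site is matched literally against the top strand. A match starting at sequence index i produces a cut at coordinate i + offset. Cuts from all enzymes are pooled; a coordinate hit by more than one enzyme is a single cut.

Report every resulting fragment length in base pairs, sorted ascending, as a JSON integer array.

[1,1,1,1,1,1,1,1,1,1,1,1,1,2,2,4,6,6,7,7,9,10,10,11,11,12,13,15]

Site scan:
  PtaIV (AAAAA, off=5): starts [16, 17, 18, 19, 20, 21, 49, 50, 51, 64, 65, 66, 79, 85, 86, 105, 106] → cuts [21, 22, 23, 24, 25, 26, 54, 55, 56, 69, 70, 71, 84, 90, 91, 110, 111]
  EstV (GCACT, off=4): starts [0, 7, 56, 100, 127] → cuts [4, 11, 60, 104, 131]
  KluII (GCGTCC, off=0): starts [28, 39, 73, 91, 112, 119, 132] → cuts [28, 39, 73, 91, 112, 119, 132]

Pooled cuts: [4, 11, 21, 22, 23, 24, 25, 26, 28, 39, 54, 55, 56, 60, 69, 70, 71, 73, 84, 90, 91, 104, 110, 111, 112, 119, 131, 132]

Fragments:
  4→11: 7 bp
  11→21: 10 bp
  21→22: 1 bp
  22→23: 1 bp
  23→24: 1 bp
  24→25: 1 bp
  25→26: 1 bp
  26→28: 2 bp
  28→39: 11 bp
  39→54: 15 bp
  54→55: 1 bp
  55→56: 1 bp
  56→60: 4 bp
  60→69: 9 bp
  69→70: 1 bp
  70→71: 1 bp
  71→73: 2 bp
  73→84: 11 bp
  84→90: 6 bp
  90→91: 1 bp
  91→104: 13 bp
  104→110: 6 bp
  110→111: 1 bp
  111→112: 1 bp
  112→119: 7 bp
  119→131: 12 bp
  131→132: 1 bp
  132→4 (wrap): 138-132+4 = 10 bp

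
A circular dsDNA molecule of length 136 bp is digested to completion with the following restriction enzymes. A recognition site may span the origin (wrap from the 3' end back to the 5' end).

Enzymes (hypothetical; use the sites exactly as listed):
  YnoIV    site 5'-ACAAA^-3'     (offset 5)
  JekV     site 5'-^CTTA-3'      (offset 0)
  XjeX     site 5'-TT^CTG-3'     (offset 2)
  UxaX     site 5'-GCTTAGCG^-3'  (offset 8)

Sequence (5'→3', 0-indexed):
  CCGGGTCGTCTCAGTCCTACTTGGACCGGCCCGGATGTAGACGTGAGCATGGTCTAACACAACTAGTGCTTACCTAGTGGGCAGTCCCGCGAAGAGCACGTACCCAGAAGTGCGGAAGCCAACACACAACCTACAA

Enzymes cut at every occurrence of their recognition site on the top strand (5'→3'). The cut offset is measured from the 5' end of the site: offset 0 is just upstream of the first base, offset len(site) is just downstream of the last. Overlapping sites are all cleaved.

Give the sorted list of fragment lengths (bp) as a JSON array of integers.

Per-enzyme occurrences:
  YnoIV (ACAAA, off=5): no sites
  JekV CTTA/0: at [68] ⇒ [68]
  XjeX (TTCTG, off=2): no sites
  UxaX (GCTTAGCG, off=8): no sites

Pooled cuts: [68]

Fragment lengths:
  68→68 (wrap): 136-68+68 = 136 bp

[136]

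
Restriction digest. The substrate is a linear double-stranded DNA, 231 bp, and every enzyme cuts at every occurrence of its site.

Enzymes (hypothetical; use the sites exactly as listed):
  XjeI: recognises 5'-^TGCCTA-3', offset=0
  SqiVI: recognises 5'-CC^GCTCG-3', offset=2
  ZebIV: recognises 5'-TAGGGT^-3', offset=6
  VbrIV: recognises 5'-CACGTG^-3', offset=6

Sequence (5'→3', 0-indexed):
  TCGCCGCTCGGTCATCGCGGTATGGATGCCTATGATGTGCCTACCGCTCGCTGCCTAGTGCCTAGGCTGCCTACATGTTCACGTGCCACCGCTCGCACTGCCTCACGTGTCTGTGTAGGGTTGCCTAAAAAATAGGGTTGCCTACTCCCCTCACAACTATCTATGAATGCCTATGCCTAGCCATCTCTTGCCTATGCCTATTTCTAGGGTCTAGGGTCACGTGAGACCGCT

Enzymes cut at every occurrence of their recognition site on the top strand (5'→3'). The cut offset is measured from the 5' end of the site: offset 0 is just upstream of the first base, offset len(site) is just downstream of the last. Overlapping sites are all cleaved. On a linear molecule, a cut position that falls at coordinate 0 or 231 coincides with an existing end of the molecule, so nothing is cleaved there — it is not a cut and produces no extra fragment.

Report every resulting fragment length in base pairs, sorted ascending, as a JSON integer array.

[5,5,6,6,6,6,7,7,8,8,9,11,12,15,16,17,18,19,21,29]

Per-enzyme occurrences:
  XjeI TGCCTA/0: at [26, 37, 51, 58, 67, 121, 138, 167, 173, 188, 194] ⇒ [26, 37, 51, 58, 67, 121, 138, 167, 173, 188, 194]
  SqiVI CCGCTCG/2: at [3, 43, 88] ⇒ [5, 45, 90]
  ZebIV TAGGGT/6: at [115, 132, 204, 211] ⇒ [121, 138, 210, 217]
  VbrIV CACGTG/6: at [79, 103, 217] ⇒ [85, 109, 223]

Pooled cuts: [5, 26, 37, 45, 51, 58, 67, 85, 90, 109, 121, 138, 167, 173, 188, 194, 210, 217, 223]

Fragment lengths:
  [0,5): 5 bp
  [5,26): 21 bp
  [26,37): 11 bp
  [37,45): 8 bp
  [45,51): 6 bp
  [51,58): 7 bp
  [58,67): 9 bp
  [67,85): 18 bp
  [85,90): 5 bp
  [90,109): 19 bp
  [109,121): 12 bp
  [121,138): 17 bp
  [138,167): 29 bp
  [167,173): 6 bp
  [173,188): 15 bp
  [188,194): 6 bp
  [194,210): 16 bp
  [210,217): 7 bp
  [217,223): 6 bp
  [223,231): 8 bp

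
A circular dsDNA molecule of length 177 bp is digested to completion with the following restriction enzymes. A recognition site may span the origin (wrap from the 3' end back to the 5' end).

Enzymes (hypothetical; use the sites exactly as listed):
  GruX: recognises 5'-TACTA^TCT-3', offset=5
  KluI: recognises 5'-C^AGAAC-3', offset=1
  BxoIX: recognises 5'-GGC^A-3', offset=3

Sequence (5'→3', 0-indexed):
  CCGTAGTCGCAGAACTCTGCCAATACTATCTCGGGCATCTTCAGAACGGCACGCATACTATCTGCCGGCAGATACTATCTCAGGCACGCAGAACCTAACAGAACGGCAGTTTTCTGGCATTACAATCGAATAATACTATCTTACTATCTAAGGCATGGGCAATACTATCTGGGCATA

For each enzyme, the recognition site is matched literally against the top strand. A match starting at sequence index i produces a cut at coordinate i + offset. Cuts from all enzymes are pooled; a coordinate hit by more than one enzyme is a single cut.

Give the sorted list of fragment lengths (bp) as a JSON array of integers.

[4,6,6,7,7,8,8,8,8,8,8,8,9,10,10,11,13,18,20]

Site scan:
  GruX (TACTATCT, off=5): starts [23, 55, 72, 133, 141, 162] → cuts [28, 60, 77, 138, 146, 167]
  KluI (CAGAAC, off=1): starts [9, 41, 88, 98] → cuts [10, 42, 89, 99]
  BxoIX (GGCA, off=3): starts [33, 47, 66, 82, 104, 115, 151, 157, 171] → cuts [36, 50, 69, 85, 107, 118, 154, 160, 174]

All cut coordinates (distinct, sorted): [10, 28, 36, 42, 50, 60, 69, 77, 85, 89, 99, 107, 118, 138, 146, 154, 160, 167, 174]

Fragment lengths:
  10→28: 18 bp
  28→36: 8 bp
  36→42: 6 bp
  42→50: 8 bp
  50→60: 10 bp
  60→69: 9 bp
  69→77: 8 bp
  77→85: 8 bp
  85→89: 4 bp
  89→99: 10 bp
  99→107: 8 bp
  107→118: 11 bp
  118→138: 20 bp
  138→146: 8 bp
  146→154: 8 bp
  154→160: 6 bp
  160→167: 7 bp
  167→174: 7 bp
  174→10 (wrap): 177-174+10 = 13 bp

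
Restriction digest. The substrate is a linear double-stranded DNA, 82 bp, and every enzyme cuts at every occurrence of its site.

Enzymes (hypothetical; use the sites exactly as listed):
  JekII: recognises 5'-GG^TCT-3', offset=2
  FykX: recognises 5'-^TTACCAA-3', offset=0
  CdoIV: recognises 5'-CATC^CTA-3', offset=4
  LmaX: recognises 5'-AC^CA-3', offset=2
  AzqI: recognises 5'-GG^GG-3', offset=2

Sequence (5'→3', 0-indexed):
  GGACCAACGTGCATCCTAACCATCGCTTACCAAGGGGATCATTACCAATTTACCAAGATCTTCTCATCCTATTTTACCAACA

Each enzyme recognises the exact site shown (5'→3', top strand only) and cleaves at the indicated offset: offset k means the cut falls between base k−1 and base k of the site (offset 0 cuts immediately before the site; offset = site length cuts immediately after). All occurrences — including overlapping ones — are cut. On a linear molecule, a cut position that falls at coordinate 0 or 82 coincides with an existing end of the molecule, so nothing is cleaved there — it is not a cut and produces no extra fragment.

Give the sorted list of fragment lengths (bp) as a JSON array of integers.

Site scan:
  JekII (GGTCT, off=2): no sites
  FykX TTACCAA/0: at [26, 41, 49, 73] ⇒ [26, 41, 49, 73]
  CdoIV CATCCTA/4: at [11, 64] ⇒ [15, 68]
  LmaX ACCA/2: at [2, 18, 28, 43, 51, 75] ⇒ [4, 20, 30, 45, 53, 77]
  AzqI GGGG/2: at [33] ⇒ [35]

All cut coordinates (distinct, sorted): [4, 15, 20, 26, 30, 35, 41, 45, 49, 53, 68, 73, 77]

Fragments:
  [0,4): 4 bp
  [4,15): 11 bp
  [15,20): 5 bp
  [20,26): 6 bp
  [26,30): 4 bp
  [30,35): 5 bp
  [35,41): 6 bp
  [41,45): 4 bp
  [45,49): 4 bp
  [49,53): 4 bp
  [53,68): 15 bp
  [68,73): 5 bp
  [73,77): 4 bp
  [77,82): 5 bp

[4,4,4,4,4,4,5,5,5,5,6,6,11,15]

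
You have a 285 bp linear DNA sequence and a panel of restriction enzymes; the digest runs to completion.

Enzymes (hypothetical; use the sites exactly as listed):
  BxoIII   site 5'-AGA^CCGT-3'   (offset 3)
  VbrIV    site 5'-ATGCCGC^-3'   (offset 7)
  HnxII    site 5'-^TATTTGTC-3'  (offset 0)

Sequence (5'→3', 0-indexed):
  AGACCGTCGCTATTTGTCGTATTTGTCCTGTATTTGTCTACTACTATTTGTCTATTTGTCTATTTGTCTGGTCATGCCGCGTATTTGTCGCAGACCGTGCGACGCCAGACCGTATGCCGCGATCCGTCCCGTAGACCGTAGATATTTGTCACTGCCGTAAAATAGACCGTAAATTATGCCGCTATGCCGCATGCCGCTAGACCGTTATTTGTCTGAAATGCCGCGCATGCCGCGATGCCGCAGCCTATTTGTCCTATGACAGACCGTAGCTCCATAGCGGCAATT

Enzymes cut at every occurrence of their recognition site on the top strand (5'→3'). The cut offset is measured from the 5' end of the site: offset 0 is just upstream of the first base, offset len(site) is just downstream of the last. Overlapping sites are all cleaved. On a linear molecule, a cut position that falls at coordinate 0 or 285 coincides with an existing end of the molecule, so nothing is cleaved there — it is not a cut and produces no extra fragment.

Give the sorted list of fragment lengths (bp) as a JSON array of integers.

[1,3,4,4,4,7,7,7,8,8,8,8,9,9,11,11,13,14,15,15,16,18,19,20,22,24]

Site scan:
  BxoIII AGACCGT/3: at [0, 91, 106, 132, 163, 198, 260] ⇒ [3, 94, 109, 135, 166, 201, 263]
  VbrIV ATGCCGC/7: at [73, 113, 175, 183, 190, 217, 226, 234] ⇒ [80, 120, 182, 190, 197, 224, 233, 241]
  HnxII TATTTGTC/0: at [10, 19, 30, 44, 52, 60, 81, 142, 205, 245] ⇒ [10, 19, 30, 44, 52, 60, 81, 142, 205, 245]

All cut coordinates (distinct, sorted): [3, 10, 19, 30, 44, 52, 60, 80, 81, 94, 109, 120, 135, 142, 166, 182, 190, 197, 201, 205, 224, 233, 241, 245, 263]

Fragments:
  [0,3): 3 bp
  [3,10): 7 bp
  [10,19): 9 bp
  [19,30): 11 bp
  [30,44): 14 bp
  [44,52): 8 bp
  [52,60): 8 bp
  [60,80): 20 bp
  [80,81): 1 bp
  [81,94): 13 bp
  [94,109): 15 bp
  [109,120): 11 bp
  [120,135): 15 bp
  [135,142): 7 bp
  [142,166): 24 bp
  [166,182): 16 bp
  [182,190): 8 bp
  [190,197): 7 bp
  [197,201): 4 bp
  [201,205): 4 bp
  [205,224): 19 bp
  [224,233): 9 bp
  [233,241): 8 bp
  [241,245): 4 bp
  [245,263): 18 bp
  [263,285): 22 bp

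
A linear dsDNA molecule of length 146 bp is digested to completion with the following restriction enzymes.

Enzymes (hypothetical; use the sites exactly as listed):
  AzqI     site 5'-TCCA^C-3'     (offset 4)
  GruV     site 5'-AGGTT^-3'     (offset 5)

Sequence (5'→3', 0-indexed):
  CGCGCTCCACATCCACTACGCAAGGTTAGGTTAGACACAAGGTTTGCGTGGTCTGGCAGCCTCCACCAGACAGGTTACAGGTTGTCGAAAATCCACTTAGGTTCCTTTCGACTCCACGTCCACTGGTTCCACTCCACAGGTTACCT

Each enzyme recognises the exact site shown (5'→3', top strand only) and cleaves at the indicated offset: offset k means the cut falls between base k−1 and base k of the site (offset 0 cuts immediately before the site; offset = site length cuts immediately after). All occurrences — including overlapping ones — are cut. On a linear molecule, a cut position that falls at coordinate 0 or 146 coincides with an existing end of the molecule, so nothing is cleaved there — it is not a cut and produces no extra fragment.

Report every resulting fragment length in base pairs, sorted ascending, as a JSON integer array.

Site scan:
  AzqI (TCCAC, off=4): starts [5, 11, 61, 91, 112, 118, 127, 132] → cuts [9, 15, 65, 95, 116, 122, 131, 136]
  GruV (AGGTT, off=5): starts [22, 27, 39, 71, 78, 98, 137] → cuts [27, 32, 44, 76, 83, 103, 142]

Pooled cuts: [9, 15, 27, 32, 44, 65, 76, 83, 95, 103, 116, 122, 131, 136, 142]

Fragments:
  [0,9): 9 bp
  [9,15): 6 bp
  [15,27): 12 bp
  [27,32): 5 bp
  [32,44): 12 bp
  [44,65): 21 bp
  [65,76): 11 bp
  [76,83): 7 bp
  [83,95): 12 bp
  [95,103): 8 bp
  [103,116): 13 bp
  [116,122): 6 bp
  [122,131): 9 bp
  [131,136): 5 bp
  [136,142): 6 bp
  [142,146): 4 bp

[4,5,5,6,6,6,7,8,9,9,11,12,12,12,13,21]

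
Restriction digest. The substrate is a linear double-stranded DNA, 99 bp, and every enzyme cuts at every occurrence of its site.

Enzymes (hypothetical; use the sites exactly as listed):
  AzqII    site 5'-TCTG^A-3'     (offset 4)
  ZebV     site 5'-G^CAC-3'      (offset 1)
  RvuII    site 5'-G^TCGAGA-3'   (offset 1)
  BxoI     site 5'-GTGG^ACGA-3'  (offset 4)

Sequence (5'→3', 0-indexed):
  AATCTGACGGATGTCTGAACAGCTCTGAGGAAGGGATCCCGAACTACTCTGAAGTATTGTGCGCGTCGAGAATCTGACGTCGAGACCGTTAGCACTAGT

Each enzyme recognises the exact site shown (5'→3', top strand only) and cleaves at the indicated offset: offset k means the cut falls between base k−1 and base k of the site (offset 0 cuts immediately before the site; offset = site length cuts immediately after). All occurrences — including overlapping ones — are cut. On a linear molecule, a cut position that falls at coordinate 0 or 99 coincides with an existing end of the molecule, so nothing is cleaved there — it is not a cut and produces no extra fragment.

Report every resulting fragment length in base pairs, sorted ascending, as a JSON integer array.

[3,6,7,10,11,11,13,14,24]

Scan for sites:
  AzqII TCTGA/4: at [2, 13, 23, 47, 72] ⇒ [6, 17, 27, 51, 76]
  ZebV GCAC/1: at [91] ⇒ [92]
  RvuII GTCGAGA/1: at [64, 78] ⇒ [65, 79]
  BxoI (GTGGACGA, off=4): no sites

Pooled cuts: [6, 17, 27, 51, 65, 76, 79, 92]

Fragments:
  [0,6): 6 bp
  [6,17): 11 bp
  [17,27): 10 bp
  [27,51): 24 bp
  [51,65): 14 bp
  [65,76): 11 bp
  [76,79): 3 bp
  [79,92): 13 bp
  [92,99): 7 bp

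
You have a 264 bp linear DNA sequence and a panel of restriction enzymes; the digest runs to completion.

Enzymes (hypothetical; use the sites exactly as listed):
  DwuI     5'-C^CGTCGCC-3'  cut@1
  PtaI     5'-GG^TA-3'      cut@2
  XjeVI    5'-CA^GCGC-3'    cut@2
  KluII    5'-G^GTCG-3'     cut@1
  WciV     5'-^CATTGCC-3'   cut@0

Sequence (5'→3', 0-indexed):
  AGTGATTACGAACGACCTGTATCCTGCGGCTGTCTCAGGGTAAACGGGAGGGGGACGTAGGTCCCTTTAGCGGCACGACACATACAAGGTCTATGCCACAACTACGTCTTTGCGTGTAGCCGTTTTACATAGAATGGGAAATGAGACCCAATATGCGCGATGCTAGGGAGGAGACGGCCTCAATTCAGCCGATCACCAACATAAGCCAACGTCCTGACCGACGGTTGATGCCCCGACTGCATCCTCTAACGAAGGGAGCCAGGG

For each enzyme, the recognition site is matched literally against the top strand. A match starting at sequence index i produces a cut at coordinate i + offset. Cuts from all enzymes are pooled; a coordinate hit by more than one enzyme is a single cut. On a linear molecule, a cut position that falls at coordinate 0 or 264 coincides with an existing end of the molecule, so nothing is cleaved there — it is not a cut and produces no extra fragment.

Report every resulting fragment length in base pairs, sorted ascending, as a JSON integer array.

[40,224]

Scan for sites:
  DwuI (CCGTCGCC, off=1): no sites
  PtaI (GGTA, off=2): starts [38] → cuts [40]
  XjeVI (CAGCGC, off=2): no sites
  KluII (GGTCG, off=1): no sites
  WciV (CATTGCC, off=0): no sites

Pooled cuts: [40]

Fragments:
  [0,40): 40 bp
  [40,264): 224 bp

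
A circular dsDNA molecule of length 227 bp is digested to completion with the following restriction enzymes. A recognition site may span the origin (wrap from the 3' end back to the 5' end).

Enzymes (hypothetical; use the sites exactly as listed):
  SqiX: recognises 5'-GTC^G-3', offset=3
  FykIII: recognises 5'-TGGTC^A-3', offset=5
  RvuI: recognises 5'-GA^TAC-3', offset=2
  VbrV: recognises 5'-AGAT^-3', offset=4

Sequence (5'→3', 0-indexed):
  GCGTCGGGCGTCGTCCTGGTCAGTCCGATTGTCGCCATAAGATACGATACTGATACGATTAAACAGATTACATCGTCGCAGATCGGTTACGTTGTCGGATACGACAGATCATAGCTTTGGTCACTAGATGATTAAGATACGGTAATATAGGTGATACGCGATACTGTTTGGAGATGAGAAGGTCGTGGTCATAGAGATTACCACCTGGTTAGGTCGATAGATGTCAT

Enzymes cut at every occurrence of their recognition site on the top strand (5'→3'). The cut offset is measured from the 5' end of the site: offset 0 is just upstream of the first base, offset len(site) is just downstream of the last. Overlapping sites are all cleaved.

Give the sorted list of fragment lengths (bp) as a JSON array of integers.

Site scan:
  SqiX (GTCG, off=3): starts [2, 9, 30, 74, 93, 181, 212] → cuts [5, 12, 33, 77, 96, 184, 215]
  FykIII (TGGTCA, off=5): starts [16, 117, 185] → cuts [21, 122, 190]
  RvuI (GATAC, off=2): starts [40, 45, 51, 97, 135, 152, 159] → cuts [42, 47, 53, 99, 137, 154, 161]
  VbrV (AGAT, off=4): starts [39, 64, 79, 105, 125, 134, 171, 194, 218] → cuts [43, 68, 83, 109, 129, 138, 175, 198, 222]

All cut coordinates (distinct, sorted): [5, 12, 21, 33, 42, 43, 47, 53, 68, 77, 83, 96, 99, 109, 122, 129, 137, 138, 154, 161, 175, 184, 190, 198, 215, 222]

Fragment lengths:
  5→12: 7 bp
  12→21: 9 bp
  21→33: 12 bp
  33→42: 9 bp
  42→43: 1 bp
  43→47: 4 bp
  47→53: 6 bp
  53→68: 15 bp
  68→77: 9 bp
  77→83: 6 bp
  83→96: 13 bp
  96→99: 3 bp
  99→109: 10 bp
  109→122: 13 bp
  122→129: 7 bp
  129→137: 8 bp
  137→138: 1 bp
  138→154: 16 bp
  154→161: 7 bp
  161→175: 14 bp
  175→184: 9 bp
  184→190: 6 bp
  190→198: 8 bp
  198→215: 17 bp
  215→222: 7 bp
  222→5 (wrap): 227-222+5 = 10 bp

[1,1,3,4,6,6,6,7,7,7,7,8,8,9,9,9,9,10,10,12,13,13,14,15,16,17]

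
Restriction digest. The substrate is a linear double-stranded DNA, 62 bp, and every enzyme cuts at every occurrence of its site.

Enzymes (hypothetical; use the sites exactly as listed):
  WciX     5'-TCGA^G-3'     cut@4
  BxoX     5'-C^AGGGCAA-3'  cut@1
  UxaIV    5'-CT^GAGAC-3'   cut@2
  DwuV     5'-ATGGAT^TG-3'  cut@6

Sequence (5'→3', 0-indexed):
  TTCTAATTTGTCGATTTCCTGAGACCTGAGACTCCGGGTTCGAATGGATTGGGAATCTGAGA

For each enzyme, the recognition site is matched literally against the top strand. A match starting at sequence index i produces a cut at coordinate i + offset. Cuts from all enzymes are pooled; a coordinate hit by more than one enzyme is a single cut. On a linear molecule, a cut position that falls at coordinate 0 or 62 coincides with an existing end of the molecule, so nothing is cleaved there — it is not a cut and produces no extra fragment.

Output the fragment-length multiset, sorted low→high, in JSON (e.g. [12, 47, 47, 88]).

[7,13,20,22]

Scan for sites:
  WciX (TCGAG, off=4): no sites
  BxoX (CAGGGCAA, off=1): no sites
  UxaIV CTGAGAC/2: at [18, 25] ⇒ [20, 27]
  DwuV ATGGATTG/6: at [43] ⇒ [49]

Pooled cuts: [20, 27, 49]

Fragment lengths:
  [0,20): 20 bp
  [20,27): 7 bp
  [27,49): 22 bp
  [49,62): 13 bp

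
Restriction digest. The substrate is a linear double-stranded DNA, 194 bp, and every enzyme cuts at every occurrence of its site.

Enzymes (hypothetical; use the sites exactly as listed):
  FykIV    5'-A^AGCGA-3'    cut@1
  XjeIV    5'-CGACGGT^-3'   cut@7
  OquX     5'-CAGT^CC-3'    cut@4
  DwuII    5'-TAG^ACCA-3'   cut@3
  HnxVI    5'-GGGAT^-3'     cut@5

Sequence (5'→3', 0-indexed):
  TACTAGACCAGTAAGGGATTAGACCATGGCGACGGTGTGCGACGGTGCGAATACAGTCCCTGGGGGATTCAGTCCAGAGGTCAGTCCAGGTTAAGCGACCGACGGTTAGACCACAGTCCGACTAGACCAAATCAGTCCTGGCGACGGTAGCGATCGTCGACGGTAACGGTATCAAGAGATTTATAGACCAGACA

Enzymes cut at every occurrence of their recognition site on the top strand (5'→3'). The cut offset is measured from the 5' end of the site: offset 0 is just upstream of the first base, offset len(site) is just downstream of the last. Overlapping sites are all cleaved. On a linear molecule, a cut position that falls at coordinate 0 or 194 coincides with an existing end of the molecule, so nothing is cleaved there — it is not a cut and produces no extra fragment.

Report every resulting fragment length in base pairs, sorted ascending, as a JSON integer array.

Site scan:
  FykIV (AAGCGA, off=1): starts [92] → cuts [93]
  XjeIV (CGACGGT, off=7): starts [29, 39, 99, 141, 157] → cuts [36, 46, 106, 148, 164]
  OquX (CAGTCC, off=4): starts [53, 69, 81, 113, 132] → cuts [57, 73, 85, 117, 136]
  DwuII (TAGACCA, off=3): starts [3, 19, 106, 122, 183] → cuts [6, 22, 109, 125, 186]
  HnxVI (GGGAT, off=5): starts [14, 63] → cuts [19, 68]

Pooled cuts: [6, 19, 22, 36, 46, 57, 68, 73, 85, 93, 106, 109, 117, 125, 136, 148, 164, 186]

Fragment lengths:
  [0,6): 6 bp
  [6,19): 13 bp
  [19,22): 3 bp
  [22,36): 14 bp
  [36,46): 10 bp
  [46,57): 11 bp
  [57,68): 11 bp
  [68,73): 5 bp
  [73,85): 12 bp
  [85,93): 8 bp
  [93,106): 13 bp
  [106,109): 3 bp
  [109,117): 8 bp
  [117,125): 8 bp
  [125,136): 11 bp
  [136,148): 12 bp
  [148,164): 16 bp
  [164,186): 22 bp
  [186,194): 8 bp

[3,3,5,6,8,8,8,8,10,11,11,11,12,12,13,13,14,16,22]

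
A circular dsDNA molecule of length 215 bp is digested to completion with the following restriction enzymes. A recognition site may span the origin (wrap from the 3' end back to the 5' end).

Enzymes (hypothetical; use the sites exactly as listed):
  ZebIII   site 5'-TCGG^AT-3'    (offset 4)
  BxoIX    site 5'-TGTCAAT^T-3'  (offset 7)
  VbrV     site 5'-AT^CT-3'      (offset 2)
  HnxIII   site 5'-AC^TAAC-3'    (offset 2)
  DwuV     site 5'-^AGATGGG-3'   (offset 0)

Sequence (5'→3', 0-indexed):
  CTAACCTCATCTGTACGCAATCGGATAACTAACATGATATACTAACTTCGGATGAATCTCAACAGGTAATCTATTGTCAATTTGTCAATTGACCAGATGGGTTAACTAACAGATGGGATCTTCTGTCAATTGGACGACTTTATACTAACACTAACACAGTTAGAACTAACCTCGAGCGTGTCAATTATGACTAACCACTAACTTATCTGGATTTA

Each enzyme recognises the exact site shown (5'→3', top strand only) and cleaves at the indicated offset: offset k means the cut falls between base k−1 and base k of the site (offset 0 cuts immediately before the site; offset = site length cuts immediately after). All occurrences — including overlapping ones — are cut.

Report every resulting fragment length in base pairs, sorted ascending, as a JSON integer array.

Site scan:
  ZebIII (TCGGAT, off=4): starts [20, 47] → cuts [24, 51]
  BxoIX (TGTCAATT, off=7): starts [74, 82, 123, 178] → cuts [81, 89, 130, 185]
  VbrV (ATCT, off=2): starts [8, 55, 68, 117, 204] → cuts [10, 57, 70, 119, 206]
  HnxIII (ACTAAC, off=2): starts [27, 40, 104, 143, 149, 164, 189, 196, 214] → cuts [1, 29, 42, 106, 145, 151, 166, 191, 198]
  DwuV (AGATGGG, off=0): starts [94, 110] → cuts [94, 110]

All cut coordinates (distinct, sorted): [1, 10, 24, 29, 42, 51, 57, 70, 81, 89, 94, 106, 110, 119, 130, 145, 151, 166, 185, 191, 198, 206]

Fragment lengths:
  1→10: 9 bp
  10→24: 14 bp
  24→29: 5 bp
  29→42: 13 bp
  42→51: 9 bp
  51→57: 6 bp
  57→70: 13 bp
  70→81: 11 bp
  81→89: 8 bp
  89→94: 5 bp
  94→106: 12 bp
  106→110: 4 bp
  110→119: 9 bp
  119→130: 11 bp
  130→145: 15 bp
  145→151: 6 bp
  151→166: 15 bp
  166→185: 19 bp
  185→191: 6 bp
  191→198: 7 bp
  198→206: 8 bp
  206→1 (wrap): 215-206+1 = 10 bp

[4,5,5,6,6,6,7,8,8,9,9,9,10,11,11,12,13,13,14,15,15,19]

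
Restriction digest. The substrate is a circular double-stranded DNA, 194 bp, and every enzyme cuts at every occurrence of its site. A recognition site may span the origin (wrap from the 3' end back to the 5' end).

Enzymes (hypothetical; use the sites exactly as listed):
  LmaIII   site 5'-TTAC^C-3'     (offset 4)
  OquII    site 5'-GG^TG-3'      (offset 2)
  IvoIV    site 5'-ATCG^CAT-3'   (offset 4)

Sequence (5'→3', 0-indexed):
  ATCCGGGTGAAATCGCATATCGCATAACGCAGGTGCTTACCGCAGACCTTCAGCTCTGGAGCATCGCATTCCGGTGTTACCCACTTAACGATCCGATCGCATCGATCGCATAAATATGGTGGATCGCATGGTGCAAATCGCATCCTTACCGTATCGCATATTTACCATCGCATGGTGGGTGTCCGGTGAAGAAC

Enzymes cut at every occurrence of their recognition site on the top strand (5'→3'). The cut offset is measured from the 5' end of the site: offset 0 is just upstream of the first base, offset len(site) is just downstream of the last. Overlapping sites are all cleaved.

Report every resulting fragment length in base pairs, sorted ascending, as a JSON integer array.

[4,5,5,5,6,7,7,7,7,7,8,8,9,9,9,9,11,11,15,19,26]

Per-enzyme occurrences:
  LmaIII TTACC/4: at [36, 76, 145, 161] ⇒ [40, 80, 149, 165]
  OquII GGTG/2: at [5, 31, 72, 117, 129, 173, 177, 184] ⇒ [7, 33, 74, 119, 131, 175, 179, 186]
  IvoIV ATCGCAT/4: at [11, 18, 62, 95, 104, 122, 136, 152, 166] ⇒ [15, 22, 66, 99, 108, 126, 140, 156, 170]

Pooled cuts: [7, 15, 22, 33, 40, 66, 74, 80, 99, 108, 119, 126, 131, 140, 149, 156, 165, 170, 175, 179, 186]

Fragments:
  7→15: 8 bp
  15→22: 7 bp
  22→33: 11 bp
  33→40: 7 bp
  40→66: 26 bp
  66→74: 8 bp
  74→80: 6 bp
  80→99: 19 bp
  99→108: 9 bp
  108→119: 11 bp
  119→126: 7 bp
  126→131: 5 bp
  131→140: 9 bp
  140→149: 9 bp
  149→156: 7 bp
  156→165: 9 bp
  165→170: 5 bp
  170→175: 5 bp
  175→179: 4 bp
  179→186: 7 bp
  186→7 (wrap): 194-186+7 = 15 bp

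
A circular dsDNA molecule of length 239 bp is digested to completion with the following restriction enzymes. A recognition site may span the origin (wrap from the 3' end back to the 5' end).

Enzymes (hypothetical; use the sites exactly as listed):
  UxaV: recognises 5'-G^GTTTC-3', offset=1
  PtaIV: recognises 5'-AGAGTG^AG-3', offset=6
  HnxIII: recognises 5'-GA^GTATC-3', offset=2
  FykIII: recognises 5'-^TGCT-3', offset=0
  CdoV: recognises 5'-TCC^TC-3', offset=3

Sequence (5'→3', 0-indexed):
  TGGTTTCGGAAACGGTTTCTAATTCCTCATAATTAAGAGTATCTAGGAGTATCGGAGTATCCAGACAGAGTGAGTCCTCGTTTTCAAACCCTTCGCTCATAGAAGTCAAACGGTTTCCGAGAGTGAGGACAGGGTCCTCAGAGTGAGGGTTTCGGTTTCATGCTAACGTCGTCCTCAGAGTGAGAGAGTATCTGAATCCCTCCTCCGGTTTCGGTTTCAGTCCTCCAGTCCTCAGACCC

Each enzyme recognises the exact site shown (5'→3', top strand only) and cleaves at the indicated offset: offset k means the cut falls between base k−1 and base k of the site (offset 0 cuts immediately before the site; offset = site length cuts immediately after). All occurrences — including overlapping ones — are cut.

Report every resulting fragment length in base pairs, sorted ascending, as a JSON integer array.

[3,4,5,5,6,6,6,8,8,8,8,10,10,10,12,12,12,12,13,14,16,16,35]

Per-enzyme occurrences:
  UxaV (GGTTTC, off=1): starts [1, 13, 111, 147, 153, 206, 212] → cuts [2, 14, 112, 148, 154, 207, 213]
  PtaIV (AGAGTGAG, off=6): starts [66, 119, 139, 176] → cuts [72, 125, 145, 182]
  HnxIII (GAGTATC, off=2): starts [36, 46, 54, 185] → cuts [38, 48, 56, 187]
  FykIII (TGCT, off=0): starts [160] → cuts [160]
  CdoV (TCCTC, off=3): starts [23, 74, 134, 171, 200, 220, 228] → cuts [26, 77, 137, 174, 203, 223, 231]

All cut coordinates (distinct, sorted): [2, 14, 26, 38, 48, 56, 72, 77, 112, 125, 137, 145, 148, 154, 160, 174, 182, 187, 203, 207, 213, 223, 231]

Fragment lengths:
  2→14: 12 bp
  14→26: 12 bp
  26→38: 12 bp
  38→48: 10 bp
  48→56: 8 bp
  56→72: 16 bp
  72→77: 5 bp
  77→112: 35 bp
  112→125: 13 bp
  125→137: 12 bp
  137→145: 8 bp
  145→148: 3 bp
  148→154: 6 bp
  154→160: 6 bp
  160→174: 14 bp
  174→182: 8 bp
  182→187: 5 bp
  187→203: 16 bp
  203→207: 4 bp
  207→213: 6 bp
  213→223: 10 bp
  223→231: 8 bp
  231→2 (wrap): 239-231+2 = 10 bp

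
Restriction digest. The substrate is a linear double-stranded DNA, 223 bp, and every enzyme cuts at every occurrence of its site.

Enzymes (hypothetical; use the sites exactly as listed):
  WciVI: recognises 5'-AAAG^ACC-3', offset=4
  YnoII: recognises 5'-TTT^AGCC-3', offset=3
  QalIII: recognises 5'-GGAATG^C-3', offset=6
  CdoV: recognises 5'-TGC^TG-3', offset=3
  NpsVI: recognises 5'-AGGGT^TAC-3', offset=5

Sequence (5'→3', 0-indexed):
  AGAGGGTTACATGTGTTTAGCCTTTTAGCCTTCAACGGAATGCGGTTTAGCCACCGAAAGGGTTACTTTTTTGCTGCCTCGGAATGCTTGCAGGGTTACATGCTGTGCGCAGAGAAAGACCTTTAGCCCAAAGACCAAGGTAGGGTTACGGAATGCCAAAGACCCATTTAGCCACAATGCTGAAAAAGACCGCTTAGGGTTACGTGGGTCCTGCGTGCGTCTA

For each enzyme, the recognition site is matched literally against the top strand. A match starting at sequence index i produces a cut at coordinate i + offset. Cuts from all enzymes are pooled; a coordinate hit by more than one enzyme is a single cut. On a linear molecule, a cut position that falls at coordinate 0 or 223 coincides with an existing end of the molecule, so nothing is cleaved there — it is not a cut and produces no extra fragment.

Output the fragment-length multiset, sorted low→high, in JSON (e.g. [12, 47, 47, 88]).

[6,6,6,7,7,8,8,8,9,9,10,11,11,11,12,12,13,15,15,16,23]

Per-enzyme occurrences:
  WciVI AAAGACC/4: at [114, 129, 157, 184] ⇒ [118, 133, 161, 188]
  YnoII TTTAGCC/3: at [15, 23, 45, 121, 166] ⇒ [18, 26, 48, 124, 169]
  QalIII GGAATGC/6: at [36, 80, 149] ⇒ [42, 86, 155]
  CdoV TGCTG/3: at [71, 100, 177] ⇒ [74, 103, 180]
  NpsVI AGGGTTAC/5: at [2, 58, 91, 141, 195] ⇒ [7, 63, 96, 146, 200]

Pooled cuts: [7, 18, 26, 42, 48, 63, 74, 86, 96, 103, 118, 124, 133, 146, 155, 161, 169, 180, 188, 200]

Fragments:
  [0,7): 7 bp
  [7,18): 11 bp
  [18,26): 8 bp
  [26,42): 16 bp
  [42,48): 6 bp
  [48,63): 15 bp
  [63,74): 11 bp
  [74,86): 12 bp
  [86,96): 10 bp
  [96,103): 7 bp
  [103,118): 15 bp
  [118,124): 6 bp
  [124,133): 9 bp
  [133,146): 13 bp
  [146,155): 9 bp
  [155,161): 6 bp
  [161,169): 8 bp
  [169,180): 11 bp
  [180,188): 8 bp
  [188,200): 12 bp
  [200,223): 23 bp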